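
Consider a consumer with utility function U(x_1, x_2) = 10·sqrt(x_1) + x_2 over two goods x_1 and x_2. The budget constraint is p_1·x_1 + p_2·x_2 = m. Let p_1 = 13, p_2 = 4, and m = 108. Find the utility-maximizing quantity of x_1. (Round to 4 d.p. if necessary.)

Plugging in: x_1* = (5·4/13)² = 2.3669.

x_1* = 2.3669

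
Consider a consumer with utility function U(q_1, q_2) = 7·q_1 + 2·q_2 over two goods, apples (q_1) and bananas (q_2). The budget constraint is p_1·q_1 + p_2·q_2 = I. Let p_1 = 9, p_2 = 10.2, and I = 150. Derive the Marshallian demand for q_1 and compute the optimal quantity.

q_1* = 16.6667

Linear utility — the consumer picks whichever good has higher MU/price: 7/9 = 0.7778 vs 2/10.2 = 0.1961.
q_1 gives more utility per dollar, so spend all income on q_1: q_1* = I/p_1, q_2* = 0.
Numerically: q_1* = 16.6667, q_2* = 0.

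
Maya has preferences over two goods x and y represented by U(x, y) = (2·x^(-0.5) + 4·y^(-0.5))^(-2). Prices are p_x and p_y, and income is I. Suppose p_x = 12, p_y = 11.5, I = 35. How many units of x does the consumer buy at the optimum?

MRS = MU_x/MU_y = (1/2)·(y/x)^(1.5). Set equal to p_x/p_y.
Solve for the ratio: y/x = [2·p_x/p_y]^(2/3).
Substitute y = (y/x)·x into the budget: x* = I/(p_x + p_y·(y/x)).
Numerically y/x = 1.633086, so x* = 35/(12 + 11.5·1.633086) = 1.1371.

x* = 1.1371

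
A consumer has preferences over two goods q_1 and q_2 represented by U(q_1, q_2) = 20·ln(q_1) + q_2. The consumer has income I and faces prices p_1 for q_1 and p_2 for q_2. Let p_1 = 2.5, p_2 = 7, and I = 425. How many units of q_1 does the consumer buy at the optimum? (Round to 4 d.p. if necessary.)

MU_q_1 = 20/q_1, MU_q_2 = 1. Tangency: 20/q_1 = p_1/p_2.
So q_1*(p_1,p_2) = 20·p_2/p_1, independent of income; and q_2* = (I − 20·p_2)/p_2.
At the given prices: q_1* = 20·7/2.5 = 56.

q_1* = 56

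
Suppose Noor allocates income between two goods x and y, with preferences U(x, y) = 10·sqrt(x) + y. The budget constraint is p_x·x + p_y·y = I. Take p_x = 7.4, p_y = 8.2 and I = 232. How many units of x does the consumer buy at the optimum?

Set MRS = p_x/p_y: 5·x^(−1/2) = p_x/p_y.
Solve: √x = 5·p_y/p_x, so x*(p_x,p_y) = (5·p_y/p_x)², and y* = (I − p_x·x*)/p_y.
Plugging in: x* = (5·8.2/7.4)² = 30.6976.

x* = 30.6976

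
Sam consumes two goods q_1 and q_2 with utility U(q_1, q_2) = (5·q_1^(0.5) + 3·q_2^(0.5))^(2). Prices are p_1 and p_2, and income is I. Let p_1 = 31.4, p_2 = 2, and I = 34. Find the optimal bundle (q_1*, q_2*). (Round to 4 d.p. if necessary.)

q_1* = 0.1628, q_2* = 14.4444

MU_q_1 ∝ 5·q_1^(-0.5), MU_q_2 ∝ 3·q_2^(-0.5), so MRS = (5/3)·(q_2/q_1)^(0.5) = p_1/p_2.
Solve for the ratio: q_2/q_1 = [(3/5)·p_1/p_2]^(2).
Substitute q_2 = (q_2/q_1)·q_1 into the budget: q_1* = I/(p_1 + p_2·(q_2/q_1)).
Numerically q_2/q_1 = 88.7364, so q_1* = 34/(31.4 + 2·88.7364) = 0.1628 and q_2* = 88.7364·0.1628 = 14.4444.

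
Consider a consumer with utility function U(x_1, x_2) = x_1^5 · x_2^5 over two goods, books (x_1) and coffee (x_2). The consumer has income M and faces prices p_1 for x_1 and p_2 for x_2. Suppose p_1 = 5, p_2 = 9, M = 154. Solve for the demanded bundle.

Demand: x_1*(p_1,p_2,M) = 0.5·M/p_1 and x_2* = 0.5·M/p_2.
At p_1=5, p_2=9, M=154: x_1* = 0.5·154/5 = 15.4, x_2* = 8.5556.

x_1* = 15.4, x_2* = 8.5556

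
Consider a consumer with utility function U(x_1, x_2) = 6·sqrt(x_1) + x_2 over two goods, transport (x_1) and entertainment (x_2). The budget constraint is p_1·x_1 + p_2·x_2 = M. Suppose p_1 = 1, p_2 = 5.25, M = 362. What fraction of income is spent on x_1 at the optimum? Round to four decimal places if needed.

share on x_1 = 0.6853

Set MRS = p_1/p_2: 3·x_1^(−1/2) = p_1/p_2.
Solve: √x_1 = 3·p_2/p_1, so x_1*(p_1,p_2) = (3·p_2/p_1)², and x_2* = (M − p_1·x_1*)/p_2.
Plugging in: x_1* = (3·5.25/1)² = 248.0625, x_2* = 21.7024.
Expenditure on x_1: 1·248.0625 = 248.0625; share = 0.6853.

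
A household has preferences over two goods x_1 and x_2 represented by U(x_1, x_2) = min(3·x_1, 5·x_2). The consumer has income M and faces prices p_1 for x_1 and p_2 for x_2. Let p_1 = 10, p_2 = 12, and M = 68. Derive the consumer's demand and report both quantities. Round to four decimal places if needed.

Leontief preferences: the optimum is at the kink where x_1/5 = x_2/3, i.e. x_2 = (3/5)·x_1.
Budget: p_1·x_1 + p_2·(3/5)·x_1 = M, so (5·p_1 + 3·p_2)·x_1 = 5·M.
Demand: x_1*(p_1,p_2,M) = 5·M/(5·p_1 + 3·p_2), x_2* = 3·M/(5·p_1 + 3·p_2).
Here 5·10 + 3·12 = 86, giving x_1* = 3.9535 and x_2* = 2.3721.

x_1* = 3.9535, x_2* = 2.3721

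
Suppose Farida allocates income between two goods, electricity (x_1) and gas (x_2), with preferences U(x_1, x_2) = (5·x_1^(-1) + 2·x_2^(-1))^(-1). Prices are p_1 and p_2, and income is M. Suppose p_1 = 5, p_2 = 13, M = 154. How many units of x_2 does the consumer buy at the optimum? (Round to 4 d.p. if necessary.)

From the CES first-order condition, (5/2)·(x_2/x_1)^(2) = p_1/p_2.
Hence x_2/x_1 = ((2/5)·p_1/p_2)^(1/(2)), i.e. raised to the 0.5 power.
With the ratio pinned down, the budget gives x_1* = M/(p_1 + p_2·(x_2/x_1)) and x_2* = (x_2/x_1)·x_1*.
Numerically x_2/x_1 = 0.392232, so x_1* = 154/(5 + 13·0.392232) = 15.249 and x_2* = 0.392232·15.249 = 5.9812.

x_2* = 5.9812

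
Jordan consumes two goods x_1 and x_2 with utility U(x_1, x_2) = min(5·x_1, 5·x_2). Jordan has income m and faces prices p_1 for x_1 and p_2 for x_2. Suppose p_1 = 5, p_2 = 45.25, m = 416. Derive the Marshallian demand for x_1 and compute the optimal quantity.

Leontief preferences: the optimum is at the kink where x_1/5 = x_2/5, i.e. x_2 = x_1.
Budget: p_1·x_1 + p_2·x_1 = m, so (5·p_1 + 5·p_2)·x_1 = 5·m.
Demand: x_1*(p_1,p_2,m) = 5·m/(5·p_1 + 5·p_2), x_2* = 5·m/(5·p_1 + 5·p_2).
Here 5·5 + 5·45.25 = 251.25, giving x_1* = 8.2786.

x_1* = 8.2786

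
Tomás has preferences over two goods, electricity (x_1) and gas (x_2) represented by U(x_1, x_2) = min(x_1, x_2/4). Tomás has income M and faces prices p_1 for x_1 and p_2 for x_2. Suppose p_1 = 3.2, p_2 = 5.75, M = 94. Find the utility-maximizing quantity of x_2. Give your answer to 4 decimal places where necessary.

Demand: x_1*(p_1,p_2,M) = M/(p_1 + 4·p_2), x_2* = 4·M/(p_1 + 4·p_2).
Here 3.2 + 4·5.75 = 26.2, giving x_2* = 14.3511.

x_2* = 14.3511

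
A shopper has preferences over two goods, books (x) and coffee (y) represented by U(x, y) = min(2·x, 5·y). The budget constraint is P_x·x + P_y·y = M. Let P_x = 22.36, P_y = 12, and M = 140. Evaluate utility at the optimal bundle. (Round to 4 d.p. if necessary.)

V = 10.3093

Demand: x*(P_x,P_y,M) = 5·M/(5·P_x + 2·P_y), y* = 2·M/(5·P_x + 2·P_y).
Here 5·22.36 + 2·12 = 135.8, giving x* = 5.1546 and y* = 2.0619.
Utility at the optimum: U(5.1546, 2.0619) = 10.3093.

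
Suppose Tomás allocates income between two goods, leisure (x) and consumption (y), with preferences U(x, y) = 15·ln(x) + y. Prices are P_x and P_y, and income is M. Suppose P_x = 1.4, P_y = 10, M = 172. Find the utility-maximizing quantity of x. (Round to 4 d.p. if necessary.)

So x*(P_x,P_y) = 15·P_y/P_x, independent of income; and y* = (M − 15·P_y)/P_y.
At the given prices: x* = 15·10/1.4 = 107.1429.

x* = 107.1429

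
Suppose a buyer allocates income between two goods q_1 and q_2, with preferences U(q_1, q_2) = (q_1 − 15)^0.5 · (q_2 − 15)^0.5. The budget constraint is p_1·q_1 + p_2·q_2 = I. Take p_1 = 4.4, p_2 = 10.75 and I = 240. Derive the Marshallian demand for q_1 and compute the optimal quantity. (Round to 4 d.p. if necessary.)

After buying the subsistence bundle (15, 15), a share 0.5 of the remaining income goes to q_1: q_1* = 15 + 0.5·(I − 15p_1 − 15p_2)/p_1.
Discretionary income = 240 − 15·4.4 − 15·10.75 = 12.75; q_1* = 15 + 0.5·12.75/4.4 = 16.4489.

q_1* = 16.4489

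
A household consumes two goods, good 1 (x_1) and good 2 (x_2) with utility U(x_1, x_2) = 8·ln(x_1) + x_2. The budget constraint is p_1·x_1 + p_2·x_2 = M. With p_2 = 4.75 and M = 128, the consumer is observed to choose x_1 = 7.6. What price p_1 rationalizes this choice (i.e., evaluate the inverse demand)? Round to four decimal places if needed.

MU_x_1 = 8/x_1, MU_x_2 = 1. Tangency: 8/x_1 = p_1/p_2.
So x_1*(p_1,p_2) = 8·p_2/p_1, independent of income; and x_2* = (M − 8·p_2)/p_2.
Set x_1* = 7.6 in the demand function and solve for p_1: p_1 = 5.

p_1 = 5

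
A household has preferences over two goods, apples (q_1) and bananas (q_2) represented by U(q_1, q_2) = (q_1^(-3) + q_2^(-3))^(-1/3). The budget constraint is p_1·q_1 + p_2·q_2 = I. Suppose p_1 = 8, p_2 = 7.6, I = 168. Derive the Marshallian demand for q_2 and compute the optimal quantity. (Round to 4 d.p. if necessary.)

MU_q_1 ∝ q_1^(-4), MU_q_2 ∝ q_2^(-4), so MRS = (q_2/q_1)^(4) = p_1/p_2.
Solve for the ratio: q_2/q_1 = [p_1/p_2]^(0.25).
Substitute q_2 = (q_2/q_1)·q_1 into the budget: q_1* = I/(p_1 + p_2·(q_2/q_1)).
Numerically q_2/q_1 = 1.012906, so q_1* = 168/(8 + 7.6·1.012906) = 10.7019 and q_2* = 1.012906·10.7019 = 10.8401.

q_2* = 10.8401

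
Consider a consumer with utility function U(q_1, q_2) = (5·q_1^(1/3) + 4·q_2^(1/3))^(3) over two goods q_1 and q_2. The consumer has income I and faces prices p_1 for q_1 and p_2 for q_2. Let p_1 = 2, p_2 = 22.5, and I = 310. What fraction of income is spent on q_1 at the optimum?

From the CES first-order condition, (5/4)·(q_2/q_1)^(2/3) = p_1/p_2.
Solve for the ratio: q_2/q_1 = [(4/5)·p_1/p_2]^(1.5).
With the ratio pinned down, the budget gives q_1* = I/(p_1 + p_2·(q_2/q_1)) and q_2* = (q_2/q_1)·q_1*.
Numerically q_2/q_1 = 0.018963, so q_1* = 310/(2 + 22.5·0.018963) = 127.7473 and q_2* = 0.018963·127.7473 = 2.4225.
Expenditure on q_1: 2·127.7473 = 255.4945; share = 0.8242.

share on q_1 = 0.8242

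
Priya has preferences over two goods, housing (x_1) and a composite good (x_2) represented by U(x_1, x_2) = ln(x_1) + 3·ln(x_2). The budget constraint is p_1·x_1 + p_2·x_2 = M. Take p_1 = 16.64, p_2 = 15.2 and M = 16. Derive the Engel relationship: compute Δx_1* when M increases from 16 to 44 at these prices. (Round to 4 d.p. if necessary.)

Δx_1* = 0.4207

The MRS is (1/3)·x_2/x_1. Set MRS = p_1/p_2.
Rearranging, p_2·x_2 = 3·p_1·x_1. Substituting into the budget gives p_1·x_1·(1 + 3) = M.
Demand: x_1*(p_1,p_2,M) = 0.25·M/p_1 and x_2* = 0.75·M/p_2.
At p_1=16.64, p_2=15.2, M=16: x_1* = 0.25·16/16.64 = 0.2404.
At M' = 44: x_1* = 0.6611. Change: 0.6611 − 0.2404 = 0.4207.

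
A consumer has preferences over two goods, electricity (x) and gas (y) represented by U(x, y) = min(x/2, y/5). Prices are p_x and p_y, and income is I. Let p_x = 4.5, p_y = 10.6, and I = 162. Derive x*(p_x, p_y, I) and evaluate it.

Demand: x*(p_x,p_y,I) = 2·I/(2·p_x + 5·p_y), y* = 5·I/(2·p_x + 5·p_y).
Here 2·4.5 + 5·10.6 = 62, giving x* = 5.2258.

x* = 5.2258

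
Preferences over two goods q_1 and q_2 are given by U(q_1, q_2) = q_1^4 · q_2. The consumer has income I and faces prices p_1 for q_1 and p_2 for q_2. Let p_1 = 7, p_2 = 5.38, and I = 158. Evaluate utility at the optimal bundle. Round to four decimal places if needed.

V = 624454.7057

Demand: q_1*(p_1,p_2,I) = 0.8·I/p_1 and q_2* = 0.2·I/p_2.
At p_1=7, p_2=5.38, I=158: q_1* = 0.8·158/7 = 18.0571, q_2* = 5.8736.
Utility at the optimum: U(18.0571, 5.8736) = 624454.7057.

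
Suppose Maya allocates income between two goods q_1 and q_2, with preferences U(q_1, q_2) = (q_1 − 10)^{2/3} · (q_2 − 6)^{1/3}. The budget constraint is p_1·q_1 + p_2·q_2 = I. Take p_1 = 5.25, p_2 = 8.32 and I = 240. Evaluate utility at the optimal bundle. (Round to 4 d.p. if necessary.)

Discretionary income = 240 − 10·5.25 − 6·8.32 = 137.58; q_1* = 10 + 2/3·137.58/5.25 = 27.4705; q_2* = 6 + 1/3·137.58/8.32 = 11.512.
Utility at the optimum: U(27.4705, 11.512) = 11.8934.

V = 11.8934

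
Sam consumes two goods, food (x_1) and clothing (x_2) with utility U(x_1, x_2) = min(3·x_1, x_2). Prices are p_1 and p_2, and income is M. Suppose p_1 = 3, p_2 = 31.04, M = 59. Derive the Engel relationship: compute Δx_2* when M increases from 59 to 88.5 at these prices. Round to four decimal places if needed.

Leontief preferences: the optimum is at the kink where x_1/1 = x_2/3, i.e. x_2 = 3·x_1.
Budget: p_1·x_1 + p_2·3·x_1 = M, so (p_1 + 3·p_2)·x_1 = M.
Demand: x_1*(p_1,p_2,M) = M/(p_1 + 3·p_2), x_2* = 3·M/(p_1 + 3·p_2).
Here 3 + 3·31.04 = 96.12, giving x_2* = 1.8414.
At M' = 88.5: x_2* = 2.7622. Change: 2.7622 − 1.8414 = 0.9207.

Δx_2* = 0.9207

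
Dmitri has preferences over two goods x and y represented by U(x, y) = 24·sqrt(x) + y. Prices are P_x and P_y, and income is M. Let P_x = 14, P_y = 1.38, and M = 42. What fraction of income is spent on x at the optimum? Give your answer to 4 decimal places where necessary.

Set MRS = P_x/P_y: 12·x^(−1/2) = P_x/P_y.
Thus x* = (12·P_y/P_x)² — independent of M — with the rest of income spent on y.
Plugging in: x* = (12·1.38/14)² = 1.3992, y* = 16.2405.
Expenditure on x: 14·1.3992 = 19.5881; share = 0.4664.

share on x = 0.4664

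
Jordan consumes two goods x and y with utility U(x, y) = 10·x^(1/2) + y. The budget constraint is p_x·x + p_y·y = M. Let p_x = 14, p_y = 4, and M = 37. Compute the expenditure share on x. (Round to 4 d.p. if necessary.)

Thus x* = (5·p_y/p_x)² — independent of M — with the rest of income spent on y.
Plugging in: x* = (5·4/14)² = 2.0408, y* = 2.1071.
Expenditure on x: 14·2.0408 = 28.5714; share = 0.7722.

share on x = 0.7722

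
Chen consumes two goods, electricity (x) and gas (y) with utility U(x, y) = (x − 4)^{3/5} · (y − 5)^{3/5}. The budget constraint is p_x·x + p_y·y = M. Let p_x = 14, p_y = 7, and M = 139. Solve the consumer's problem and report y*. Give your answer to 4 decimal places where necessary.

This is Cobb-Douglas in (x−4, y−5): tangency gives 0.6·p_y·(y−5) = 0.6·p_x·(x−4).
Substituting into the budget: x* = 4 + 0.5·(M − 4·p_x − 5·p_y)/p_x, and y* = 5 + 0.5·(…)/p_y.
Discretionary income = 139 − 4·14 − 5·7 = 48; y* = 5 + 0.5·48/7 = 8.4286.

y* = 8.4286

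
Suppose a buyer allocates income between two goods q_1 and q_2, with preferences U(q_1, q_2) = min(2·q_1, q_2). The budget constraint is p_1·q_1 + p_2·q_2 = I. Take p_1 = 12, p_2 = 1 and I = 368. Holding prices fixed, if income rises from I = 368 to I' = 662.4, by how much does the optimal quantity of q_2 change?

With perfect complements, no substitution: consume in ratio q_1:q_2 = 1:2.
Budget: p_1·q_1 + p_2·2·q_1 = I, so (p_1 + 2·p_2)·q_1 = I.
Demand: q_1*(p_1,p_2,I) = I/(p_1 + 2·p_2), q_2* = 2·I/(p_1 + 2·p_2).
Here 12 + 2·1 = 14, giving q_2* = 52.5714.
At I' = 662.4: q_2* = 94.6286. Change: 94.6286 − 52.5714 = 42.0571.

Δq_2* = 42.0571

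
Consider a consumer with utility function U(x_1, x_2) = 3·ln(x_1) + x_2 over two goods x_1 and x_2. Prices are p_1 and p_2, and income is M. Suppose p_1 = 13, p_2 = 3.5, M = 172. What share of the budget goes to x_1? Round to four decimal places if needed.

share on x_1 = 0.061

MU_x_1 = 3/x_1, MU_x_2 = 1. Tangency: 3/x_1 = p_1/p_2.
So x_1*(p_1,p_2) = 3·p_2/p_1, independent of income; and x_2* = (M − 3·p_2)/p_2.
At the given prices: x_1* = 3·3.5/13 = 0.8077, and x_2* = 46.1429.
Expenditure on x_1: 13·0.8077 = 10.5; share = 0.061.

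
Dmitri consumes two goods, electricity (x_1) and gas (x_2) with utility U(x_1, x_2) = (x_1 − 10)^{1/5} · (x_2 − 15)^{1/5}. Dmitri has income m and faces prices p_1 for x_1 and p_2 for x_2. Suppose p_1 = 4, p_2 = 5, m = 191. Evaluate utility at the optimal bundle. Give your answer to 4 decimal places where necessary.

This is Cobb-Douglas in (x_1−10, x_2−15): tangency gives 0.2·p_2·(x_2−15) = 0.2·p_1·(x_1−10).
Substituting into the budget: x_1* = 10 + 0.5·(m − 10·p_1 − 15·p_2)/p_1, and x_2* = 15 + 0.5·(…)/p_2.
Discretionary income = 191 − 10·4 − 15·5 = 76; x_1* = 10 + 0.5·76/4 = 19.5; x_2* = 15 + 0.5·76/5 = 22.6.
Utility at the optimum: U(19.5, 22.6) = 2.3535.

V = 2.3535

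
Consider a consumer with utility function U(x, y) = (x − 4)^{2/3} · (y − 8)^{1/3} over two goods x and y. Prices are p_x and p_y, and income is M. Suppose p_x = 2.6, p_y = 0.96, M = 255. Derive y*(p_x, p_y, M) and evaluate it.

Discretionary income = 255 − 4·2.6 − 8·0.96 = 236.92; y* = 8 + 1/3·236.92/0.96 = 90.2639.

y* = 90.2639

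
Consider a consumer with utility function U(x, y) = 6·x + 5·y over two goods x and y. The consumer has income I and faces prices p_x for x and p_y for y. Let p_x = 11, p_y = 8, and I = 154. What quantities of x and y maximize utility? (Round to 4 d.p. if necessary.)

x* = 0, y* = 19.25

Perfect substitutes: compare marginal utility per dollar. 6/p_x vs 5/p_y → 0.5455 vs 0.625.
y gives more utility per dollar, so spend all income on y: y* = I/p_y, x* = 0.
Numerically: x* = 0, y* = 19.25.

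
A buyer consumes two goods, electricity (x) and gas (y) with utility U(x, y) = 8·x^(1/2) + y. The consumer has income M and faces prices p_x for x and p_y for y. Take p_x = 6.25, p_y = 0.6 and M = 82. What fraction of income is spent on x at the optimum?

Utility is quasi-linear in y; the FOC for x is 4/√x = p_x/p_y.
Solve: √x = 4·p_y/p_x, so x*(p_x,p_y) = (4·p_y/p_x)², and y* = (M − p_x·x*)/p_y.
Plugging in: x* = (4·0.6/6.25)² = 0.1475, y* = 135.1307.
Expenditure on x: 6.25·0.1475 = 0.9216; share = 0.0112.

share on x = 0.0112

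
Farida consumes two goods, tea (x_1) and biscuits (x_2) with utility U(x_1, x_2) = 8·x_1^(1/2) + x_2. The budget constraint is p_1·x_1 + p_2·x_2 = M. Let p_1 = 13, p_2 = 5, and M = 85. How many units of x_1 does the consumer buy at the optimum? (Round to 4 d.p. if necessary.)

MU_x_1 = 4/√x_1, MU_x_2 = 1. Tangency: 4/√x_1 = p_1/p_2.
Solve: √x_1 = 4·p_2/p_1, so x_1*(p_1,p_2) = (4·p_2/p_1)², and x_2* = (M − p_1·x_1*)/p_2.
Plugging in: x_1* = (4·5/13)² = 2.3669.

x_1* = 2.3669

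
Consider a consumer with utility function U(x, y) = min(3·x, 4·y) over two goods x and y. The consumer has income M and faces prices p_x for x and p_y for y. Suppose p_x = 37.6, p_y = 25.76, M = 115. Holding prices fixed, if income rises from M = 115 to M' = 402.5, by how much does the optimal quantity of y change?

With perfect complements, no substitution: consume in ratio x:y = 4:3.
Budget: p_x·x + p_y·(3/4)·x = M, so (4·p_x + 3·p_y)·x = 4·M.
Demand: x*(p_x,p_y,M) = 4·M/(4·p_x + 3·p_y), y* = 3·M/(4·p_x + 3·p_y).
Here 4·37.6 + 3·25.76 = 227.68, giving y* = 1.5153.
At M' = 402.5: y* = 5.3035. Change: 5.3035 − 1.5153 = 3.7882.

Δy* = 3.7882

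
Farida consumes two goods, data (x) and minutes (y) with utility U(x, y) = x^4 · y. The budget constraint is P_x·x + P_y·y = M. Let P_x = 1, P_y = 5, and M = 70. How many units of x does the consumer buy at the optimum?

x* = 56

Demand: x*(P_x,P_y,M) = 0.8·M/P_x and y* = 0.2·M/P_y.
At P_x=1, P_y=5, M=70: x* = 0.8·70/1 = 56.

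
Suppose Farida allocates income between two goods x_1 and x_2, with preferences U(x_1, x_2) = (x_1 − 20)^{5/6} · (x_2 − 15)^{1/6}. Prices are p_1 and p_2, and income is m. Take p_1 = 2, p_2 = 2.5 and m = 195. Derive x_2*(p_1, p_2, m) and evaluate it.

MRS = 5·(x_2−15)/(x_1−20). Tangency with p_1/p_2 gives x_2−15 = (1/5)·(p_1/p_2)·(x_1−20).
Substituting into the budget: x_1* = 20 + 5/6·(m − 20·p_1 − 15·p_2)/p_1, and x_2* = 15 + 1/6·(…)/p_2.
Discretionary income = 195 − 20·2 − 15·2.5 = 117.5; x_2* = 15 + 1/6·117.5/2.5 = 22.8333.

x_2* = 22.8333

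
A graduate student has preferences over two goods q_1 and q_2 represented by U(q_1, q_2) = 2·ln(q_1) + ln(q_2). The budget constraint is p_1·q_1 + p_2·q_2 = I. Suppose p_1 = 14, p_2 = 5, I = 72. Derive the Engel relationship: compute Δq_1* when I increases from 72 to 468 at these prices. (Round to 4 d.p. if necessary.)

Tangency: MRS = 2·q_2/q_1 = p_1/p_2.
Rearranging, p_2·q_2 = (1/2)·p_1·q_1. Substituting into the budget gives p_1·q_1·(1 + (1/2)) = I.
Demand: q_1*(p_1,p_2,I) = 2/3·I/p_1 and q_2* = 1/3·I/p_2.
At p_1=14, p_2=5, I=72: q_1* = 2/3·72/14 = 3.4286.
At I' = 468: q_1* = 22.2857. Change: 22.2857 − 3.4286 = 18.8571.

Δq_1* = 18.8571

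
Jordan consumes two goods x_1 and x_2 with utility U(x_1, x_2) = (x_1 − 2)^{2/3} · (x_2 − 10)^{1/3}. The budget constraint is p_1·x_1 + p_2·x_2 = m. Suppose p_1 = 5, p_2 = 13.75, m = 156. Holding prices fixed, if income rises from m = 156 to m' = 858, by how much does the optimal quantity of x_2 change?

This is Cobb-Douglas in (x_1−2, x_2−10): tangency gives 2/3·p_2·(x_2−10) = 1/3·p_1·(x_1−2).
Substituting into the budget: x_1* = 2 + 2/3·(m − 2·p_1 − 10·p_2)/p_1, and x_2* = 10 + 1/3·(…)/p_2.
Discretionary income = 156 − 2·5 − 10·13.75 = 8.5; x_2* = 10 + 1/3·8.5/13.75 = 10.2061.
At m' = 858: x_2* = 27.2242. Change: 27.2242 − 10.2061 = 17.0182.

Δx_2* = 17.0182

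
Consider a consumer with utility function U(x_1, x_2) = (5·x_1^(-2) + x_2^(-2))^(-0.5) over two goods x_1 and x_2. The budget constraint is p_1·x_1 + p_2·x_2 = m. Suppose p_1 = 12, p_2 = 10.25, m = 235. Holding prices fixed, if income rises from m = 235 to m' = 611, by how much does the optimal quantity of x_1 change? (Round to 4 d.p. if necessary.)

MU_x_1 ∝ 5·x_1^(-3), MU_x_2 ∝ x_2^(-3), so MRS = 5·(x_2/x_1)^(3) = p_1/p_2.
Solve for the ratio: x_2/x_1 = [(1/5)·p_1/p_2]^(1/3).
Substitute x_2 = (x_2/x_1)·x_1 into the budget: x_1* = m/(p_1 + p_2·(x_2/x_1)).
Numerically x_2/x_1 = 0.616352, so x_1* = 235/(12 + 10.25·0.616352) = 12.8292.
At m' = 611: x_1* = 33.3559. Change: 33.3559 − 12.8292 = 20.5267.

Δx_1* = 20.5267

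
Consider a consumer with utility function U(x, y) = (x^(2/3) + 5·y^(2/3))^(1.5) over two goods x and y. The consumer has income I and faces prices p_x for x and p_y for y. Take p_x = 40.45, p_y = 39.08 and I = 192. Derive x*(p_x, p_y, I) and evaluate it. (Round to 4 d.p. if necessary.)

x* = 0.0352

From the CES first-order condition, (1/5)·(y/x)^(1/3) = p_x/p_y.
Solve for the ratio: y/x = [5·p_x/p_y]^(3).
With the ratio pinned down, the budget gives x* = I/(p_x + p_y·(y/x)) and y* = (y/x)·x*.
Numerically y/x = 138.61235, so x* = 192/(40.45 + 39.08·138.61235) = 0.0352.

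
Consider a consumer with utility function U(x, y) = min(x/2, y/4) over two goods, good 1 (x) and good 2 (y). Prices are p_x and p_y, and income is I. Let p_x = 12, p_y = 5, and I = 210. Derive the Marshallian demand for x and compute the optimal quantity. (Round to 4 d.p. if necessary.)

x* = 9.5455

Leontief preferences: the optimum is at the kink where x/2 = y/4, i.e. y = 2·x.
Budget: p_x·x + p_y·2·x = I, so (2·p_x + 4·p_y)·x = 2·I.
Demand: x*(p_x,p_y,I) = 2·I/(2·p_x + 4·p_y), y* = 4·I/(2·p_x + 4·p_y).
Here 2·12 + 4·5 = 44, giving x* = 9.5455.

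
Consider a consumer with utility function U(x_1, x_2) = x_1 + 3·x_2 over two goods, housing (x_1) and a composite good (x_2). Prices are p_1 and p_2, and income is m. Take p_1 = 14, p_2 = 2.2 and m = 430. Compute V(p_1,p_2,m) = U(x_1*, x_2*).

V = 586.3636

Linear utility — the consumer picks whichever good has higher MU/price: 1/14 = 0.0714 vs 3/2.2 = 1.3636.
x_2 gives more utility per dollar, so spend all income on x_2: x_2* = m/p_2, x_1* = 0.
Numerically: x_1* = 0, x_2* = 195.4545.
Utility at the optimum: U(0, 195.4545) = 586.3636.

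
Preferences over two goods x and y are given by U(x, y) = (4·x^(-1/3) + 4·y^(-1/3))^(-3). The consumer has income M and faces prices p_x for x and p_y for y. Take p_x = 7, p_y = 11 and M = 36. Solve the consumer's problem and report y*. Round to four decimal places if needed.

y* = 1.7287

MRS = MU_x/MU_y = (y/x)^(4/3). Set equal to p_x/p_y.
Solve for the ratio: y/x = [p_x/p_y]^(0.75).
With the ratio pinned down, the budget gives x* = M/(p_x + p_y·(y/x)) and y* = (y/x)·x*.
Numerically y/x = 0.71249, so x* = 36/(7 + 11·0.71249) = 2.4263 and y* = 0.71249·2.4263 = 1.7287.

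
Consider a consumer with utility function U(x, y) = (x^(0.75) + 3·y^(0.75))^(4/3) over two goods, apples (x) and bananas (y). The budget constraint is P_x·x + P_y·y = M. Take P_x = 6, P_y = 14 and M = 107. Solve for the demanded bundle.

MU_x ∝ x^(-0.25), MU_y ∝ 3·y^(-0.25), so MRS = (1/3)·(y/x)^(0.25) = P_x/P_y.
Hence y/x = (3·P_x/P_y)^(1/(0.25)), i.e. raised to the 4 power.
With the ratio pinned down, the budget gives x* = M/(P_x + P_y·(y/x)) and y* = (y/x)·x*.
Numerically y/x = 2.732611, so x* = 107/(6 + 14·2.732611) = 2.4177 and y* = 2.732611·2.4177 = 6.6067.

x* = 2.4177, y* = 6.6067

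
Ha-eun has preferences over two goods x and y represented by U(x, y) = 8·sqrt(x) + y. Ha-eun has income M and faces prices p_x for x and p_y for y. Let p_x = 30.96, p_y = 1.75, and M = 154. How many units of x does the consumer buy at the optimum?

Solve: √x = 4·p_y/p_x, so x*(p_x,p_y) = (4·p_y/p_x)², and y* = (M − p_x·x*)/p_y.
Plugging in: x* = (4·1.75/30.96)² = 0.0511.

x* = 0.0511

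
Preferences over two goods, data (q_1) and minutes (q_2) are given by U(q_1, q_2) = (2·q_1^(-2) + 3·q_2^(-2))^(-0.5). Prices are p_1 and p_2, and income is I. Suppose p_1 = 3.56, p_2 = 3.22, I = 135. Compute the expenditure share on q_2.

MRS = MU_q_1/MU_q_2 = (2/3)·(q_2/q_1)^(3). Set equal to p_1/p_2.
Hence q_2/q_1 = ((3/2)·p_1/p_2)^(1/(3)), i.e. raised to the 1/3 power.
With the ratio pinned down, the budget gives q_1* = I/(p_1 + p_2·(q_2/q_1)) and q_2* = (q_2/q_1)·q_1*.
Numerically q_2/q_1 = 1.183664, so q_1* = 135/(3.56 + 3.22·1.183664) = 18.314 and q_2* = 1.183664·18.314 = 21.6777.
Expenditure on q_2: 3.22·21.6777 = 69.8021; share = 0.5171.

share on q_2 = 0.5171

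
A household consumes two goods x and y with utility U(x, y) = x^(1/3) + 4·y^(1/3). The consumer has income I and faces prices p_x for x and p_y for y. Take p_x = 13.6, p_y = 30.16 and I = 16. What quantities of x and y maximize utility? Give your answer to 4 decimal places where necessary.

MRS = MU_x/MU_y = (1/4)·(y/x)^(2/3). Set equal to p_x/p_y.
Hence y/x = (4·p_x/p_y)^(1/(2/3)), i.e. raised to the 1.5 power.
Substitute y = (y/x)·x into the budget: x* = I/(p_x + p_y·(y/x)).
Numerically y/x = 2.422431, so x* = 16/(13.6 + 30.16·2.422431) = 0.1846 and y* = 2.422431·0.1846 = 0.4472.

x* = 0.1846, y* = 0.4472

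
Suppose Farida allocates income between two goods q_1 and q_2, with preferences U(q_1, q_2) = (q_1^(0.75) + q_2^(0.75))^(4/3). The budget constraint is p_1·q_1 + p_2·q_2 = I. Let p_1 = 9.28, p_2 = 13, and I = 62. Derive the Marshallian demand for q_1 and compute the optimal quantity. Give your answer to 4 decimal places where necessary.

q_1* = 4.899

With the ratio pinned down, the budget gives q_1* = I/(p_1 + p_2·(q_2/q_1)) and q_2* = (q_2/q_1)·q_1*.
Numerically q_2/q_1 = 0.259668, so q_1* = 62/(9.28 + 13·0.259668) = 4.899.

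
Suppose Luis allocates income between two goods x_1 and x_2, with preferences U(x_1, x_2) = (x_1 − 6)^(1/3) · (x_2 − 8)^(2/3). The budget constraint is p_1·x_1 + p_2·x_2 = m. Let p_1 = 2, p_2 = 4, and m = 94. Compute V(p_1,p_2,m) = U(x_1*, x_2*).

V = 8.3333

After buying the subsistence bundle (6, 8), a share 1/3 of the remaining income goes to x_1: x_1* = 6 + 1/3·(m − 6p_1 − 8p_2)/p_1.
Discretionary income = 94 − 6·2 − 8·4 = 50; x_1* = 6 + 1/3·50/2 = 14.3333; x_2* = 8 + 2/3·50/4 = 16.3333.
Utility at the optimum: U(14.3333, 16.3333) = 8.3333.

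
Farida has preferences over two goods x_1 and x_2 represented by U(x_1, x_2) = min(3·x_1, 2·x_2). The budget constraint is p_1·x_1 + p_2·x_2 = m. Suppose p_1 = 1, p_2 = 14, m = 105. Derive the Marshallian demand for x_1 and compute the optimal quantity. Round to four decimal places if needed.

Demand: x_1*(p_1,p_2,m) = 2·m/(2·p_1 + 3·p_2), x_2* = 3·m/(2·p_1 + 3·p_2).
Here 2·1 + 3·14 = 44, giving x_1* = 4.7727.

x_1* = 4.7727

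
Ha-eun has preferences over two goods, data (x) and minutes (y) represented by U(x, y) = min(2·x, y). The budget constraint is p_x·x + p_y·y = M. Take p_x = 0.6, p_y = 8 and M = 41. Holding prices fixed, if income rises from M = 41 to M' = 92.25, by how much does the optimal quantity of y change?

Here 0.6 + 2·8 = 16.6, giving y* = 4.9398.
At M' = 92.25: y* = 11.1145. Change: 11.1145 − 4.9398 = 6.1747.

Δy* = 6.1747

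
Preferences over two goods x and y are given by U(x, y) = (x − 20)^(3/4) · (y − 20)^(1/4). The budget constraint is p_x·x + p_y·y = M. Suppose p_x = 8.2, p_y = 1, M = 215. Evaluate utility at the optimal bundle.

MRS = 3·(y−20)/(x−20). Tangency with p_x/p_y gives y−20 = (1/3)·(p_x/p_y)·(x−20).
After buying the subsistence bundle (20, 20), a share 0.75 of the remaining income goes to x: x* = 20 + 0.75·(M − 20p_x − 20p_y)/p_x.
Discretionary income = 215 − 20·8.2 − 20·1 = 31; x* = 20 + 0.75·31/8.2 = 22.8354; y* = 20 + 0.25·31/1 = 27.75.
Utility at the optimum: U(22.8354, 27.75) = 3.6457.

V = 3.6457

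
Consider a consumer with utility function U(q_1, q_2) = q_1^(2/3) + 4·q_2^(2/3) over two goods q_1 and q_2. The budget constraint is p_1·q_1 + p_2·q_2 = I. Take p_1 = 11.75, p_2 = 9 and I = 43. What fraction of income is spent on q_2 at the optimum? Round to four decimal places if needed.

MRS = MU_q_1/MU_q_2 = (1/4)·(q_2/q_1)^(1/3). Set equal to p_1/p_2.
Hence q_2/q_1 = (4·p_1/p_2)^(1/(1/3)), i.e. raised to the 3 power.
Substitute q_2 = (q_2/q_1)·q_1 into the budget: q_1* = I/(p_1 + p_2·(q_2/q_1)).
Numerically q_2/q_1 = 142.418381, so q_1* = 43/(11.75 + 9·142.418381) = 0.0332 and q_2* = 142.418381·0.0332 = 4.7344.
Expenditure on q_2: 9·4.7344 = 42.6094; share = 0.9909.

share on q_2 = 0.9909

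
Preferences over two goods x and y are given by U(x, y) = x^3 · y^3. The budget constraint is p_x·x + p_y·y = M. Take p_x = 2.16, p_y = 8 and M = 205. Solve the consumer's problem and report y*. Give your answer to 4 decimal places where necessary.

MU_x/MU_y = (3·y)/(3·x); tangency sets this equal to p_x/p_y.
So 3·p_y·y = 3·p_x·x; combined with the budget, a share 0.5 of income goes to x.
Demand: x*(p_x,p_y,M) = 0.5·M/p_x and y* = 0.5·M/p_y.
At p_x=2.16, p_y=8, M=205: y* = 0.5·205/8 = 12.8125.

y* = 12.8125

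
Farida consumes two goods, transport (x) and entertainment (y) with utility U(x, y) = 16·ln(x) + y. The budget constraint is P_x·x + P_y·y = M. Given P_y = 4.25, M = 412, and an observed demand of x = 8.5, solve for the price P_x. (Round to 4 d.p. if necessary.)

P_x = 8

MU_x = 16/x, MU_y = 1. Tangency: 16/x = P_x/P_y.
So x*(P_x,P_y) = 16·P_y/P_x, independent of income; and y* = (M − 16·P_y)/P_y.
Set x* = 8.5 in the demand function and solve for P_x: P_x = 8.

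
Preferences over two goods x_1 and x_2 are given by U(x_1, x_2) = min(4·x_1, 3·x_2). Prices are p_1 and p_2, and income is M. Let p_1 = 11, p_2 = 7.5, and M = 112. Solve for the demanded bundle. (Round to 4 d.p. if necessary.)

x_1* = 5.3333, x_2* = 7.1111

With perfect complements, no substitution: consume in ratio x_1:x_2 = 3:4.
Budget: p_1·x_1 + p_2·(4/3)·x_1 = M, so (3·p_1 + 4·p_2)·x_1 = 3·M.
Demand: x_1*(p_1,p_2,M) = 3·M/(3·p_1 + 4·p_2), x_2* = 4·M/(3·p_1 + 4·p_2).
Here 3·11 + 4·7.5 = 63, giving x_1* = 5.3333 and x_2* = 7.1111.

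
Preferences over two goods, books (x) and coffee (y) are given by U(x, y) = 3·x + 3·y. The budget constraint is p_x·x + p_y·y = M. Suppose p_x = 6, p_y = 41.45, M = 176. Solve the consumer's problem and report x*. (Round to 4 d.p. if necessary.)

x* = 29.3333

Perfect substitutes: compare marginal utility per dollar. 3/p_x vs 3/p_y → 0.5 vs 0.0724.
x gives more utility per dollar, so spend all income on x: x* = M/p_x, y* = 0.
Numerically: x* = 29.3333, y* = 0.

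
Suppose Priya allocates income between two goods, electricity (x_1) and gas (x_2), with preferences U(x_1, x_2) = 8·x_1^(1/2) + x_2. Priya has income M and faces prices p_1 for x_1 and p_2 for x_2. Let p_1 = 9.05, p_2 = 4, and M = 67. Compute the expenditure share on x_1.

share on x_1 = 0.4222

MU_x_1 = 4/√x_1, MU_x_2 = 1. Tangency: 4/√x_1 = p_1/p_2.
Thus x_1* = (4·p_2/p_1)² — independent of M — with the rest of income spent on x_2.
Plugging in: x_1* = (4·4/9.05)² = 3.1257, x_2* = 9.6782.
Expenditure on x_1: 9.05·3.1257 = 28.2873; share = 0.4222.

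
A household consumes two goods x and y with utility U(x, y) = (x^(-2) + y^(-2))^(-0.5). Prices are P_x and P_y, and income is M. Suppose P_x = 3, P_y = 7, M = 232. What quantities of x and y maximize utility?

From the CES first-order condition, (y/x)^(3) = P_x/P_y.
Hence y/x = (P_x/P_y)^(1/(3)), i.e. raised to the 1/3 power.
With the ratio pinned down, the budget gives x* = M/(P_x + P_y·(y/x)) and y* = (y/x)·x*.
Numerically y/x = 0.753947, so x* = 232/(3 + 7·0.753947) = 28.0273 and y* = 0.753947·28.0273 = 21.1311.

x* = 28.0273, y* = 21.1311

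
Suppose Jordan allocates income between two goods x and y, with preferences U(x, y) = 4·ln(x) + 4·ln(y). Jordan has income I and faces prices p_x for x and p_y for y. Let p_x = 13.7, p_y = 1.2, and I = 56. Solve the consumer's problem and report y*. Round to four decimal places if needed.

MU_x/MU_y = (4·y)/(4·x); tangency sets this equal to p_x/p_y.
So 4·p_y·y = 4·p_x·x; combined with the budget, a share 0.5 of income goes to x.
Demand: x*(p_x,p_y,I) = 0.5·I/p_x and y* = 0.5·I/p_y.
At p_x=13.7, p_y=1.2, I=56: y* = 0.5·56/1.2 = 23.3333.

y* = 23.3333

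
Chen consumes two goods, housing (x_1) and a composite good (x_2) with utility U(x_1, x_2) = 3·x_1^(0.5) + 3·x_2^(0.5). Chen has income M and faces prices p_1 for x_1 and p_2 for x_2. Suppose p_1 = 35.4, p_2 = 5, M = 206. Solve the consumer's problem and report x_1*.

Substitute x_2 = (x_2/x_1)·x_1 into the budget: x_1* = M/(p_1 + p_2·(x_2/x_1)).
Numerically x_2/x_1 = 50.1264, so x_1* = 206/(35.4 + 5·50.1264) = 0.7202.

x_1* = 0.7202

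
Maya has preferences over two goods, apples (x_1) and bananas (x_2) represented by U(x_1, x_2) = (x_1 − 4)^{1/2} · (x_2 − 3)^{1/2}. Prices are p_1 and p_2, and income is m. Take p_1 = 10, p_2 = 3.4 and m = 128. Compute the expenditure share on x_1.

share on x_1 = 0.6164

Let x_1' = x_1−4, x_2' = x_2−3. MRS = x_2'/x_1' = p_1/p_2.
After buying the subsistence bundle (4, 3), a share 0.5 of the remaining income goes to x_1: x_1* = 4 + 0.5·(m − 4p_1 − 3p_2)/p_1.
Discretionary income = 128 − 4·10 − 3·3.4 = 77.8; x_1* = 4 + 0.5·77.8/10 = 7.89; x_2* = 3 + 0.5·77.8/3.4 = 14.4412.
Expenditure on x_1: 10·7.89 = 78.9; share = 0.6164.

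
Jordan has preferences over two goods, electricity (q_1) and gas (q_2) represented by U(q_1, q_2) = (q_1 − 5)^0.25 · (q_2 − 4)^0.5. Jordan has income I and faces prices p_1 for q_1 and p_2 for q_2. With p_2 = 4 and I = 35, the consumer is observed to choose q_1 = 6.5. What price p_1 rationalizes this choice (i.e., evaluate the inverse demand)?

p_1 = 2

MRS = (1/2)·(q_2−4)/(q_1−5). Tangency with p_1/p_2 gives q_2−4 = 2·(p_1/p_2)·(q_1−5).
After buying the subsistence bundle (5, 4), a share 1/3 of the remaining income goes to q_1: q_1* = 5 + 1/3·(I − 5p_1 − 4p_2)/p_1.
Set q_1* = 6.5 in the demand function and solve for p_1: p_1 = 2.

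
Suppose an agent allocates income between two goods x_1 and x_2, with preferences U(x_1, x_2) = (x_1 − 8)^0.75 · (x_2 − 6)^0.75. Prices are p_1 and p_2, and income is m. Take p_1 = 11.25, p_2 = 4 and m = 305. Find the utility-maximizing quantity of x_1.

x_1* = 16.4889

Let x_1' = x_1−8, x_2' = x_2−6. MRS = x_2'/x_1' = p_1/p_2.
After buying the subsistence bundle (8, 6), a share 0.5 of the remaining income goes to x_1: x_1* = 8 + 0.5·(m − 8p_1 − 6p_2)/p_1.
Discretionary income = 305 − 8·11.25 − 6·4 = 191; x_1* = 8 + 0.5·191/11.25 = 16.4889.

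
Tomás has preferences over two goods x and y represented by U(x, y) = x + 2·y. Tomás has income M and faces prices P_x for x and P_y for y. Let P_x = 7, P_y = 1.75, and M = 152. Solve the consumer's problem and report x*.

Linear utility — the consumer picks whichever good has higher MU/price: 1/7 = 0.1429 vs 2/1.75 = 1.1429.
y gives more utility per dollar, so spend all income on y: y* = M/P_y, x* = 0.
Numerically: x* = 0, y* = 86.8571.

x* = 0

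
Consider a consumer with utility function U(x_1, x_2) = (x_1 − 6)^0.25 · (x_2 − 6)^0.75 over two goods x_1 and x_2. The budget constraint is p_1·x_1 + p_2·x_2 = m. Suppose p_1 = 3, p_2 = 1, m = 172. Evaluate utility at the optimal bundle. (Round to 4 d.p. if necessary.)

V = 64.0859

Let x_1' = x_1−6, x_2' = x_2−6. MRS = (1/3)·x_2'/x_1' = p_1/p_2.
After buying the subsistence bundle (6, 6), a share 0.25 of the remaining income goes to x_1: x_1* = 6 + 0.25·(m − 6p_1 − 6p_2)/p_1.
Discretionary income = 172 − 6·3 − 6·1 = 148; x_1* = 6 + 0.25·148/3 = 18.3333; x_2* = 6 + 0.75·148/1 = 117.
Utility at the optimum: U(18.3333, 117) = 64.0859.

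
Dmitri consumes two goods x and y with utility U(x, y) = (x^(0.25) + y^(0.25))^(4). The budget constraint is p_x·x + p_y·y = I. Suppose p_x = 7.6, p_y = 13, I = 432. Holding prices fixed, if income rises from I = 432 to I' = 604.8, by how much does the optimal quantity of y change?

Δy* = 6.0531

MRS = MU_x/MU_y = (y/x)^(0.75). Set equal to p_x/p_y.
Solve for the ratio: y/x = [p_x/p_y]^(4/3).
Substitute y = (y/x)·x into the budget: x* = I/(p_x + p_y·(y/x)).
Numerically y/x = 0.488833, so x* = 432/(7.6 + 13·0.488833) = 30.957 and y* = 0.488833·30.957 = 15.1328.
At I' = 604.8: y* = 21.1859. Change: 21.1859 − 15.1328 = 6.0531.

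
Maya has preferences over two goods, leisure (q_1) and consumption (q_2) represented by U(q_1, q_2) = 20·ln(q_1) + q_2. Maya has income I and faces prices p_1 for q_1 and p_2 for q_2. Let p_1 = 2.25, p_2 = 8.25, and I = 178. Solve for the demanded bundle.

q_1* = 73.3333, q_2* = 1.5758

So q_1*(p_1,p_2) = 20·p_2/p_1, independent of income; and q_2* = (I − 20·p_2)/p_2.
At the given prices: q_1* = 20·8.25/2.25 = 73.3333, and q_2* = 1.5758.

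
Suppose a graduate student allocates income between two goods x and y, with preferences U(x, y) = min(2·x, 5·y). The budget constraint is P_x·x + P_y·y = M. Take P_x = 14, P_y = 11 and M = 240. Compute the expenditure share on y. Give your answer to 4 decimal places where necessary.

share on y = 0.2391

Leontief preferences: the optimum is at the kink where x/5 = y/2, i.e. y = (2/5)·x.
Budget: P_x·x + P_y·(2/5)·x = M, so (5·P_x + 2·P_y)·x = 5·M.
Demand: x*(P_x,P_y,M) = 5·M/(5·P_x + 2·P_y), y* = 2·M/(5·P_x + 2·P_y).
Here 5·14 + 2·11 = 92, giving x* = 13.0435 and y* = 5.2174.
Expenditure on y: 11·5.2174 = 57.3913; share = 0.2391.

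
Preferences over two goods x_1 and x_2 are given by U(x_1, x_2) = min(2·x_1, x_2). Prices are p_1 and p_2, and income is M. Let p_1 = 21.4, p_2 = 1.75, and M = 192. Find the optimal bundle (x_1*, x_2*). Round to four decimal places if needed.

x_1* = 7.7108, x_2* = 15.4217

Leontief preferences: the optimum is at the kink where x_1/1 = x_2/2, i.e. x_2 = 2·x_1.
Budget: p_1·x_1 + p_2·2·x_1 = M, so (p_1 + 2·p_2)·x_1 = M.
Demand: x_1*(p_1,p_2,M) = M/(p_1 + 2·p_2), x_2* = 2·M/(p_1 + 2·p_2).
Here 21.4 + 2·1.75 = 24.9, giving x_1* = 7.7108 and x_2* = 15.4217.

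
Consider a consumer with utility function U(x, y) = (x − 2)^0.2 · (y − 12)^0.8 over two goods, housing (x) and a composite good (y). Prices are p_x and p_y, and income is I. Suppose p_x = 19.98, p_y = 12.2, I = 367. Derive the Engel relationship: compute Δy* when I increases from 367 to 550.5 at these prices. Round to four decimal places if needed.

Substituting into the budget: x* = 2 + 0.2·(I − 2·p_x − 12·p_y)/p_x, and y* = 12 + 0.8·(…)/p_y.
Discretionary income = 367 − 2·19.98 − 12·12.2 = 180.64; y* = 12 + 0.8·180.64/12.2 = 23.8452.
At I' = 550.5: y* = 35.878. Change: 35.878 − 23.8452 = 12.0328.

Δy* = 12.0328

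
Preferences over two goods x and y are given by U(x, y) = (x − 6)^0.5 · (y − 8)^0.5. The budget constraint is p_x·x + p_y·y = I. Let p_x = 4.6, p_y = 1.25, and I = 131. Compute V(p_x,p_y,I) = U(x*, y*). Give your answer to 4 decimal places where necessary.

Let x' = x−6, y' = y−8. MRS = y'/x' = p_x/p_y.
Substituting into the budget: x* = 6 + 0.5·(I − 6·p_x − 8·p_y)/p_x, and y* = 8 + 0.5·(…)/p_y.
Discretionary income = 131 − 6·4.6 − 8·1.25 = 93.4; x* = 6 + 0.5·93.4/4.6 = 16.1522; y* = 8 + 0.5·93.4/1.25 = 45.36.
Utility at the optimum: U(16.1522, 45.36) = 19.4752.

V = 19.4752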